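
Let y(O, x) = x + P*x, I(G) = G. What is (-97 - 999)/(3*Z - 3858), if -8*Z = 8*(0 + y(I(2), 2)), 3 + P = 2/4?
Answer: 1096/3849 ≈ 0.28475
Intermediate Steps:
P = -5/2 (P = -3 + 2/4 = -3 + 2*(1/4) = -3 + 1/2 = -5/2 ≈ -2.5000)
y(O, x) = -3*x/2 (y(O, x) = x - 5*x/2 = -3*x/2)
Z = 3 (Z = -(0 - 3/2*2) = -(0 - 3) = -(-3) = -1/8*(-24) = 3)
(-97 - 999)/(3*Z - 3858) = (-97 - 999)/(3*3 - 3858) = -1096/(9 - 3858) = -1096/(-3849) = -1096*(-1/3849) = 1096/3849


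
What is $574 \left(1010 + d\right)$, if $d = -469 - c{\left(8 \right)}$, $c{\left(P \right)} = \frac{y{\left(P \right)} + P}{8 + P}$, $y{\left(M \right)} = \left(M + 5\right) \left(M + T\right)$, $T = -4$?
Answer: $\frac{616763}{2} \approx 3.0838 \cdot 10^{5}$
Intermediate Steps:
$y{\left(M \right)} = \left(-4 + M\right) \left(5 + M\right)$ ($y{\left(M \right)} = \left(M + 5\right) \left(M - 4\right) = \left(5 + M\right) \left(-4 + M\right) = \left(-4 + M\right) \left(5 + M\right)$)
$c{\left(P \right)} = \frac{-20 + P^{2} + 2 P}{8 + P}$ ($c{\left(P \right)} = \frac{\left(-20 + P + P^{2}\right) + P}{8 + P} = \frac{-20 + P^{2} + 2 P}{8 + P}$)
$d = - \frac{1891}{4}$ ($d = -469 - \frac{-20 + 8^{2} + 2 \cdot 8}{8 + 8} = -469 - \frac{-20 + 64 + 16}{16} = -469 - \frac{1}{16} \cdot 60 = -469 - \frac{15}{4} = - \frac{1891}{4} \approx -472.75$)
$574 \left(1010 + d\right) = 574 \left(1010 - \frac{1891}{4}\right) = 574 \cdot \frac{2149}{4} = \frac{616763}{2}$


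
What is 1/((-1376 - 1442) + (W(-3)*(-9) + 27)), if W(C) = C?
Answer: -1/2764 ≈ -0.00036179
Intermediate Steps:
1/((-1376 - 1442) + (W(-3)*(-9) + 27)) = 1/((-1376 - 1442) + (-3*(-9) + 27)) = 1/(-2818 + (27 + 27)) = 1/(-2818 + 54) = 1/(-2764) = -1/2764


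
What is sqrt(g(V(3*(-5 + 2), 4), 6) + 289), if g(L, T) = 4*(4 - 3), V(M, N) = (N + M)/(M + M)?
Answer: sqrt(293) ≈ 17.117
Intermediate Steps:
V(M, N) = (M + N)/(2*M) (V(M, N) = (M + N)/((2*M)) = (M + N)*(1/(2*M)) = (M + N)/(2*M))
g(L, T) = 4 (g(L, T) = 4*1 = 4)
sqrt(g(V(3*(-5 + 2), 4), 6) + 289) = sqrt(4 + 289) = sqrt(293)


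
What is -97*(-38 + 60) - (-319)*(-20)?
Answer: -8514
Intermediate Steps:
-97*(-38 + 60) - (-319)*(-20) = -97*22 - 1*6380 = -2134 - 6380 = -8514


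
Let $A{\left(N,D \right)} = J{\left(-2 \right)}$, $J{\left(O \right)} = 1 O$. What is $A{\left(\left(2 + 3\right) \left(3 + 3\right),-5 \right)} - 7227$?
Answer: $-7229$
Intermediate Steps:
$J{\left(O \right)} = O$
$A{\left(N,D \right)} = -2$
$A{\left(\left(2 + 3\right) \left(3 + 3\right),-5 \right)} - 7227 = -2 - 7227 = -7229$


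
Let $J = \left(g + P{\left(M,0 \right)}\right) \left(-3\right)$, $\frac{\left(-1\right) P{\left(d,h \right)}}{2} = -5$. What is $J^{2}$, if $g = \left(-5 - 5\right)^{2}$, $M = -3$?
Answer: $108900$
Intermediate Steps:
$P{\left(d,h \right)} = 10$ ($P{\left(d,h \right)} = \left(-2\right) \left(-5\right) = 10$)
$g = 100$ ($g = \left(-10\right)^{2} = 100$)
$J = -330$ ($J = \left(100 + 10\right) \left(-3\right) = 110 \left(-3\right) = -330$)
$J^{2} = \left(-330\right)^{2} = 108900$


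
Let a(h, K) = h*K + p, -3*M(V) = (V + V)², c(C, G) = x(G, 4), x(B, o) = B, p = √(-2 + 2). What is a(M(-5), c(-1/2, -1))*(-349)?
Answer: -34900/3 ≈ -11633.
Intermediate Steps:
p = 0 (p = √0 = 0)
c(C, G) = G
M(V) = -4*V²/3 (M(V) = -(V + V)²/3 = -4*V²/3)
a(h, K) = K*h (a(h, K) = h*K + 0 = K*h + 0 = K*h)
a(M(-5), c(-1/2, -1))*(-349) = -(-4)*(-5)²/3*(-349) = -(-4)*25/3*(-349) = -1*(-100/3)*(-349) = (100/3)*(-349) = -34900/3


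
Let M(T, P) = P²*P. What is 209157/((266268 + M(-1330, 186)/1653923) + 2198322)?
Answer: 115309857637/1358749507142 ≈ 0.084865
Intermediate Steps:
M(T, P) = P³
209157/((266268 + M(-1330, 186)/1653923) + 2198322) = 209157/((266268 + 186³/1653923) + 2198322) = 209157/((266268 + 6434856*(1/1653923)) + 2198322) = 209157/((266268 + 6434856/1653923) + 2198322) = 209157/(440393204220/1653923 + 2198322) = 209157/(4076248521426/1653923) = 209157*(1653923/4076248521426) = 115309857637/1358749507142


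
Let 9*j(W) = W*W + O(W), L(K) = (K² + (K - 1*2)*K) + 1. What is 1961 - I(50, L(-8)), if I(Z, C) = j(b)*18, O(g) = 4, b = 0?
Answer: 1953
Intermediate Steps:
L(K) = 1 + K² + K*(-2 + K) (L(K) = (K² + (K - 2)*K) + 1 = (K² + (-2 + K)*K) + 1 = (K² + K*(-2 + K)) + 1 = 1 + K² + K*(-2 + K))
j(W) = 4/9 + W²/9 (j(W) = (W*W + 4)/9 = (W² + 4)/9 = (4 + W²)/9 = 4/9 + W²/9)
I(Z, C) = 8 (I(Z, C) = (4/9 + (⅑)*0²)*18 = (4/9 + (⅑)*0)*18 = (4/9 + 0)*18 = (4/9)*18 = 8)
1961 - I(50, L(-8)) = 1961 - 1*8 = 1961 - 8 = 1953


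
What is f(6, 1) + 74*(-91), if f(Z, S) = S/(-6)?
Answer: -40405/6 ≈ -6734.2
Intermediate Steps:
f(Z, S) = -S/6 (f(Z, S) = S*(-1/6) = -S/6)
f(6, 1) + 74*(-91) = -1/6*1 + 74*(-91) = -1/6 - 6734 = -40405/6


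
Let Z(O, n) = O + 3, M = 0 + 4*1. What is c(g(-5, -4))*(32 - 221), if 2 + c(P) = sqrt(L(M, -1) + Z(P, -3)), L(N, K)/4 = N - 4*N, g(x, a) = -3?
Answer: 378 - 756*I*sqrt(3) ≈ 378.0 - 1309.4*I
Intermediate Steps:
M = 4 (M = 0 + 4 = 4)
Z(O, n) = 3 + O
L(N, K) = -12*N (L(N, K) = 4*(N - 4*N) = 4*(-3*N) = -12*N)
c(P) = -2 + sqrt(-45 + P) (c(P) = -2 + sqrt(-12*4 + (3 + P)) = -2 + sqrt(-48 + (3 + P)) = -2 + sqrt(-45 + P))
c(g(-5, -4))*(32 - 221) = (-2 + sqrt(-45 - 3))*(32 - 221) = (-2 + sqrt(-48))*(-189) = (-2 + 4*I*sqrt(3))*(-189) = 378 - 756*I*sqrt(3)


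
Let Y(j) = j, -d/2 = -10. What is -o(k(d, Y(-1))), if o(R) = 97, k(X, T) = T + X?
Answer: -97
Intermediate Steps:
d = 20 (d = -2*(-10) = 20)
-o(k(d, Y(-1))) = -1*97 = -97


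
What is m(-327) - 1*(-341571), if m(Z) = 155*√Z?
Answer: 341571 + 155*I*√327 ≈ 3.4157e+5 + 2802.9*I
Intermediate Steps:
m(-327) - 1*(-341571) = 155*√(-327) - 1*(-341571) = 155*(I*√327) + 341571 = 155*I*√327 + 341571 = 341571 + 155*I*√327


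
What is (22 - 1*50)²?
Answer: 784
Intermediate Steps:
(22 - 1*50)² = (22 - 50)² = (-28)² = 784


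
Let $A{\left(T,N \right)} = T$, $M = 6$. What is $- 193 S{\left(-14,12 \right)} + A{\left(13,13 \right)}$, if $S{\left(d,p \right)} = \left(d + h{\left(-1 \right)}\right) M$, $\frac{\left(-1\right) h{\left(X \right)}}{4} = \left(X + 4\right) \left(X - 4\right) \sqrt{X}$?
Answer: $16225 - 69480 i \approx 16225.0 - 69480.0 i$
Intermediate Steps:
$h{\left(X \right)} = - 4 \sqrt{X} \left(-4 + X\right) \left(4 + X\right)$ ($h{\left(X \right)} = - 4 \left(X + 4\right) \left(X - 4\right) \sqrt{X} = - 4 \left(4 + X\right) \left(-4 + X\right) \sqrt{X} = - 4 \left(-4 + X\right) \left(4 + X\right) \sqrt{X} = - 4 \sqrt{X} \left(-4 + X\right) \left(4 + X\right)$)
$S{\left(d,p \right)} = 6 d + 360 i$ ($S{\left(d,p \right)} = \left(d + 4 \sqrt{-1} \left(16 - \left(-1\right)^{2}\right)\right) 6 = \left(d + 4 i \left(16 - 1\right)\right) 6 = \left(d + 4 i 15\right) 6 = \left(d + 60 i\right) 6 = 6 d + 360 i$)
$- 193 S{\left(-14,12 \right)} + A{\left(13,13 \right)} = - 193 \left(6 \left(-14\right) + 360 i\right) + 13 = - 193 \left(-84 + 360 i\right) + 13 = \left(16212 - 69480 i\right) + 13 = 16225 - 69480 i$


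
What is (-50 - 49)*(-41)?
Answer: 4059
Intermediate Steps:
(-50 - 49)*(-41) = -99*(-41) = 4059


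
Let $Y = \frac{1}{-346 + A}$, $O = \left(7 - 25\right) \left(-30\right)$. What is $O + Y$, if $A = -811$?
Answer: $\frac{624779}{1157} \approx 540.0$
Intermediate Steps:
$O = 540$ ($O = \left(-18\right) \left(-30\right) = 540$)
$Y = - \frac{1}{1157}$ ($Y = \frac{1}{-346 - 811} = \frac{1}{-1157} = - \frac{1}{1157} \approx -0.0008643$)
$O + Y = 540 - \frac{1}{1157} = \frac{624779}{1157}$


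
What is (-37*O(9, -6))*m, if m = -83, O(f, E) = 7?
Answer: 21497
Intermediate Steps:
(-37*O(9, -6))*m = -37*7*(-83) = -259*(-83) = 21497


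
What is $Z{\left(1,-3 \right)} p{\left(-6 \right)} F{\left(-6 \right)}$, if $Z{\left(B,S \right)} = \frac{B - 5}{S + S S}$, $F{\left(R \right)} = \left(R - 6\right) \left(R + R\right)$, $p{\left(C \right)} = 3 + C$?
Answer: $288$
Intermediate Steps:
$F{\left(R \right)} = 2 R \left(-6 + R\right)$ ($F{\left(R \right)} = \left(-6 + R\right) 2 R = 2 R \left(-6 + R\right)$)
$Z{\left(B,S \right)} = \frac{-5 + B}{S + S^{2}}$
$Z{\left(1,-3 \right)} p{\left(-6 \right)} F{\left(-6 \right)} = \frac{-5 + 1}{\left(-3\right) \left(1 - 3\right)} \left(3 - 6\right) 2 \left(-6\right) \left(-6 - 6\right) = \left(- \frac{1}{3}\right) \frac{1}{-2} \left(-4\right) \left(-3\right) 2 \left(-6\right) \left(-12\right) = \left(- \frac{1}{3}\right) \left(- \frac{1}{2}\right) \left(-4\right) \left(-3\right) 144 = \left(- \frac{2}{3}\right) \left(-3\right) 144 = 2 \cdot 144 = 288$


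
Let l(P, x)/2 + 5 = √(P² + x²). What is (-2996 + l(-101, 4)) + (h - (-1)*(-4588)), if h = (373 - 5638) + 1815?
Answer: -11044 + 2*√10217 ≈ -10842.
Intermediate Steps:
h = -3450 (h = -5265 + 1815 = -3450)
l(P, x) = -10 + 2*√(P² + x²)
(-2996 + l(-101, 4)) + (h - (-1)*(-4588)) = (-2996 + (-10 + 2*√((-101)² + 4²))) + (-3450 - (-1)*(-4588)) = (-2996 + (-10 + 2*√(10201 + 16))) + (-3450 - 1*4588) = (-2996 + (-10 + 2*√10217)) + (-3450 - 4588) = (-3006 + 2*√10217) - 8038 = -11044 + 2*√10217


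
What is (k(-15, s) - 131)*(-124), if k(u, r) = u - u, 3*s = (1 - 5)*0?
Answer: 16244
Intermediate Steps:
s = 0 (s = ((1 - 5)*0)/3 = (-4*0)/3 = (1/3)*0 = 0)
k(u, r) = 0
(k(-15, s) - 131)*(-124) = (0 - 131)*(-124) = -131*(-124) = 16244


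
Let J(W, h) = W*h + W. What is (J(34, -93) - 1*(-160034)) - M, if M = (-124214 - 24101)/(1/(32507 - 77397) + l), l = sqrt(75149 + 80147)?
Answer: 49101982997892833044/312938848681599 + 1195485404446000*sqrt(9706)/312938848681599 ≈ 1.5728e+5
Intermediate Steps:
J(W, h) = W + W*h
l = 4*sqrt(9706) (l = sqrt(155296) = 4*sqrt(9706) ≈ 394.08)
M = -148315/(-1/44890 + 4*sqrt(9706)) (M = (-124214 - 24101)/(1/(32507 - 77397) + 4*sqrt(9706)) = -148315/(1/(-44890) + 4*sqrt(9706)) = -148315/(-1/44890 + 4*sqrt(9706)) ≈ -376.36)
(J(34, -93) - 1*(-160034)) - M = (34*(1 - 93) - 1*(-160034)) - (-6657860350/312938848681599 - 1195485404446000*sqrt(9706)/312938848681599) = (34*(-92) + 160034) + (6657860350/312938848681599 + 1195485404446000*sqrt(9706)/312938848681599) = (-3128 + 160034) + (6657860350/312938848681599 + 1195485404446000*sqrt(9706)/312938848681599) = 156906 + (6657860350/312938848681599 + 1195485404446000*sqrt(9706)/312938848681599) = 49101982997892833044/312938848681599 + 1195485404446000*sqrt(9706)/312938848681599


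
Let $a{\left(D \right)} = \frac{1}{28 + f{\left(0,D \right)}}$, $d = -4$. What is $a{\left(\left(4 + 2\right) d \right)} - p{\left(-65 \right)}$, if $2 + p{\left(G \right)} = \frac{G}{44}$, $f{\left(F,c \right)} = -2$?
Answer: $\frac{2011}{572} \approx 3.5157$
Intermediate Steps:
$a{\left(D \right)} = \frac{1}{26}$ ($a{\left(D \right)} = \frac{1}{28 - 2} = \frac{1}{26}$)
$p{\left(G \right)} = -2 + \frac{G}{44}$
$a{\left(\left(4 + 2\right) d \right)} - p{\left(-65 \right)} = \frac{1}{26} - \left(-2 + \frac{1}{44} \left(-65\right)\right) = \frac{1}{26} - \left(-2 - \frac{65}{44}\right) = \frac{1}{26} - - \frac{153}{44} = \frac{1}{26} + \frac{153}{44} = \frac{2011}{572}$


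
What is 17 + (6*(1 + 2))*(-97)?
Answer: -1729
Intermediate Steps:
17 + (6*(1 + 2))*(-97) = 17 + (6*3)*(-97) = 17 + 18*(-97) = 17 - 1746 = -1729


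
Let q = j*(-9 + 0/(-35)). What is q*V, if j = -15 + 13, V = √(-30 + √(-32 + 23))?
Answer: 18*√(-30 + 3*I) ≈ 4.9234 + 98.713*I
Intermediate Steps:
V = √(-30 + 3*I) (V = √(-30 + √(-9)) = √(-30 + 3*I) ≈ 0.27352 + 5.4841*I)
j = -2
q = 18 (q = -2*(-9 + 0/(-35)) = -2*(-9 + 0*(-1/35)) = -2*(-9 + 0) = -2*(-9) = 18)
q*V = 18*√(-30 + 3*I)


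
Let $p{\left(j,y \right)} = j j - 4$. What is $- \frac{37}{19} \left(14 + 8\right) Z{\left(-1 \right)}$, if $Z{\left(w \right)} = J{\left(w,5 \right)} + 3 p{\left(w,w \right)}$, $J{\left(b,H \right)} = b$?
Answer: $\frac{8140}{19} \approx 428.42$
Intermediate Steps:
$p{\left(j,y \right)} = -4 + j^{2}$ ($p{\left(j,y \right)} = j^{2} - 4 = -4 + j^{2}$)
$Z{\left(w \right)} = -12 + w + 3 w^{2}$ ($Z{\left(w \right)} = w + 3 \left(-4 + w^{2}\right) = w + \left(-12 + 3 w^{2}\right) = -12 + w + 3 w^{2}$)
$- \frac{37}{19} \left(14 + 8\right) Z{\left(-1 \right)} = - \frac{37}{19} \left(14 + 8\right) \left(-12 - 1 + 3 \left(-1\right)^{2}\right) = \left(-37\right) \frac{1}{19} \cdot 22 \left(-12 - 1 + 3 \cdot 1\right) = - \frac{37 \cdot 22 \left(-12 - 1 + 3\right)}{19} = - \frac{37 \cdot 22 \left(-10\right)}{19} = \left(- \frac{37}{19}\right) \left(-220\right) = \frac{8140}{19}$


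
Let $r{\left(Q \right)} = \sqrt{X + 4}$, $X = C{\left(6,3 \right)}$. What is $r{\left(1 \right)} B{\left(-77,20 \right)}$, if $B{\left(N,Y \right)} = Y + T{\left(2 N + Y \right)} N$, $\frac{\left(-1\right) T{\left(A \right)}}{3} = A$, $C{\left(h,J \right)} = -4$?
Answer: $0$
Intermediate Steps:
$X = -4$
$T{\left(A \right)} = - 3 A$
$r{\left(Q \right)} = 0$ ($r{\left(Q \right)} = \sqrt{-4 + 4} = \sqrt{0} = 0$)
$B{\left(N,Y \right)} = Y + N \left(- 6 N - 3 Y\right)$ ($B{\left(N,Y \right)} = Y + - 3 \left(2 N + Y\right) N = Y + - 3 \left(Y + 2 N\right) N = Y + \left(- 6 N - 3 Y\right) N = Y + N \left(- 6 N - 3 Y\right)$)
$r{\left(1 \right)} B{\left(-77,20 \right)} = 0 \left(20 - - 231 \left(20 + 2 \left(-77\right)\right)\right) = 0 \left(20 - - 231 \left(20 - 154\right)\right) = 0 \left(20 - \left(-231\right) \left(-134\right)\right) = 0 \left(20 - 30954\right) = 0 \left(-30934\right) = 0$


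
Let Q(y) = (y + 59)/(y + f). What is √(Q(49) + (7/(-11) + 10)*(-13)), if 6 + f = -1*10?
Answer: I*√14333/11 ≈ 10.884*I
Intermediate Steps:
f = -16 (f = -6 - 1*10 = -6 - 10 = -16)
Q(y) = (59 + y)/(-16 + y) (Q(y) = (y + 59)/(y - 16) = (59 + y)/(-16 + y))
√(Q(49) + (7/(-11) + 10)*(-13)) = √((59 + 49)/(-16 + 49) + (7/(-11) + 10)*(-13)) = √(108/33 + (7*(-1/11) + 10)*(-13)) = √((1/33)*108 + (-7/11 + 10)*(-13)) = √(36/11 + (103/11)*(-13)) = √(36/11 - 1339/11) = √(-1303/11) = I*√14333/11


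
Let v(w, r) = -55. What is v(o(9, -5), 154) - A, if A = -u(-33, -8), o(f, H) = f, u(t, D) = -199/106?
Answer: -6029/106 ≈ -56.877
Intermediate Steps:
u(t, D) = -199/106 (u(t, D) = -199*1/106 = -199/106)
A = 199/106 (A = -1*(-199/106) = 199/106 ≈ 1.8774)
v(o(9, -5), 154) - A = -55 - 1*199/106 = -55 - 199/106 = -6029/106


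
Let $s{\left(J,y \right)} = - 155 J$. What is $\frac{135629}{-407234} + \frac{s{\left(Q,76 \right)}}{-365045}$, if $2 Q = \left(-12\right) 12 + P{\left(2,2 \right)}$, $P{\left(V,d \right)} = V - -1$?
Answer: $- \frac{5396073784}{14865873553} \approx -0.36298$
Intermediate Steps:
$P{\left(V,d \right)} = 1 + V$ ($P{\left(V,d \right)} = V + \left(-4 + 5\right) = V + 1 = 1 + V$)
$Q = - \frac{141}{2}$ ($Q = \frac{\left(-12\right) 12 + \left(1 + 2\right)}{2} = \frac{-144 + 3}{2} = \frac{1}{2} \left(-141\right) = - \frac{141}{2} \approx -70.5$)
$\frac{135629}{-407234} + \frac{s{\left(Q,76 \right)}}{-365045} = \frac{135629}{-407234} + \frac{\left(-155\right) \left(- \frac{141}{2}\right)}{-365045} = 135629 \left(- \frac{1}{407234}\right) + \frac{21855}{2} \left(- \frac{1}{365045}\right) = - \frac{135629}{407234} - \frac{4371}{146018} = - \frac{5396073784}{14865873553}$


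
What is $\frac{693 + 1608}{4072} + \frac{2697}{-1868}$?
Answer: $- \frac{1670979}{1901624} \approx -0.87871$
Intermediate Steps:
$\frac{693 + 1608}{4072} + \frac{2697}{-1868} = 2301 \cdot \frac{1}{4072} + 2697 \left(- \frac{1}{1868}\right) = \frac{2301}{4072} - \frac{2697}{1868} = - \frac{1670979}{1901624}$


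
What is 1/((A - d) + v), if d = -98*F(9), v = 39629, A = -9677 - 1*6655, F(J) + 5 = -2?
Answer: 1/22611 ≈ 4.4226e-5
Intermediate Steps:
F(J) = -7 (F(J) = -5 - 2 = -7)
A = -16332 (A = -9677 - 6655 = -16332)
d = 686 (d = -98*(-7) = 686)
1/((A - d) + v) = 1/((-16332 - 1*686) + 39629) = 1/((-16332 - 686) + 39629) = 1/(-17018 + 39629) = 1/22611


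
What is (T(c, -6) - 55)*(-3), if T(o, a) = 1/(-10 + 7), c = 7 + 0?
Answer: 166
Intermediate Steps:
c = 7
T(o, a) = -⅓ (T(o, a) = 1/(-3) = -⅓)
(T(c, -6) - 55)*(-3) = (-⅓ - 55)*(-3) = -166/3*(-3) = 166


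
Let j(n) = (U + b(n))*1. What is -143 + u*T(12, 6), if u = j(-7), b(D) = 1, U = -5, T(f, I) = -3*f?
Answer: 1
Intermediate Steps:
j(n) = -4 (j(n) = (-5 + 1)*1 = -4*1 = -4)
u = -4
-143 + u*T(12, 6) = -143 - (-12)*12 = -143 - 4*(-36) = -143 + 144 = 1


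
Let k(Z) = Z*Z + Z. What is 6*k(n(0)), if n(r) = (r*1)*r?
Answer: 0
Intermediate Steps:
n(r) = r² (n(r) = r*r = r²)
k(Z) = Z + Z² (k(Z) = Z² + Z = Z + Z²)
6*k(n(0)) = 6*(0²*(1 + 0²)) = 6*(0*(1 + 0)) = 6*(0*1) = 6*0 = 0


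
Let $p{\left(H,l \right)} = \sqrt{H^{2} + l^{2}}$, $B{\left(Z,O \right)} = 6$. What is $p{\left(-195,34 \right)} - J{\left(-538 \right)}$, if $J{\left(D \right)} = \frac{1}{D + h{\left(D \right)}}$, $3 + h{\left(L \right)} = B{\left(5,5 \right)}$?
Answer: $\frac{1}{535} + \sqrt{39181} \approx 197.94$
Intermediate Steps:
$h{\left(L \right)} = 3$ ($h{\left(L \right)} = -3 + 6 = 3$)
$J{\left(D \right)} = \frac{1}{3 + D}$ ($J{\left(D \right)} = \frac{1}{D + 3} = \frac{1}{3 + D}$)
$p{\left(-195,34 \right)} - J{\left(-538 \right)} = \sqrt{\left(-195\right)^{2} + 34^{2}} - \frac{1}{3 - 538} = \sqrt{38025 + 1156} - \frac{1}{-535} = \sqrt{39181} - - \frac{1}{535} = \sqrt{39181} + \frac{1}{535} = \frac{1}{535} + \sqrt{39181}$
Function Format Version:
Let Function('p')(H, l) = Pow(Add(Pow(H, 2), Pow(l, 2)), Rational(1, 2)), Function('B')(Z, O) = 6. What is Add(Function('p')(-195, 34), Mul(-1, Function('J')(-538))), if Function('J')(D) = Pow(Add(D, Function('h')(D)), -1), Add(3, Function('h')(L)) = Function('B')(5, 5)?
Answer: Add(Rational(1, 535), Pow(39181, Rational(1, 2))) ≈ 197.94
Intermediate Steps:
Function('h')(L) = 3 (Function('h')(L) = Add(-3, 6) = 3)
Function('J')(D) = Pow(Add(3, D), -1) (Function('J')(D) = Pow(Add(D, 3), -1) = Pow(Add(3, D), -1))
Add(Function('p')(-195, 34), Mul(-1, Function('J')(-538))) = Add(Pow(Add(Pow(-195, 2), Pow(34, 2)), Rational(1, 2)), Mul(-1, Pow(Add(3, -538), -1))) = Add(Pow(Add(38025, 1156), Rational(1, 2)), Mul(-1, Pow(-535, -1))) = Add(Pow(39181, Rational(1, 2)), Mul(-1, Rational(-1, 535))) = Add(Pow(39181, Rational(1, 2)), Rational(1, 535)) = Add(Rational(1, 535), Pow(39181, Rational(1, 2)))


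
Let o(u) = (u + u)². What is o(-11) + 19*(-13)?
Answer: 237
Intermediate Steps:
o(u) = 4*u² (o(u) = (2*u)² = 4*u²)
o(-11) + 19*(-13) = 4*(-11)² + 19*(-13) = 4*121 - 247 = 484 - 247 = 237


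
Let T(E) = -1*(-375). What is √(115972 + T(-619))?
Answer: √116347 ≈ 341.10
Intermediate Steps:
T(E) = 375
√(115972 + T(-619)) = √(115972 + 375) = √116347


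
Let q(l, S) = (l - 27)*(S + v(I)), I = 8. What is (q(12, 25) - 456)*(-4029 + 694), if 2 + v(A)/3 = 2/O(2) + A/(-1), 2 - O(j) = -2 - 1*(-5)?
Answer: 970485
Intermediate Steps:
O(j) = -1 (O(j) = 2 - (-2 - 1*(-5)) = 2 - (-2 + 5) = 2 - 1*3 = 2 - 3 = -1)
v(A) = -12 - 3*A (v(A) = -6 + 3*(2/(-1) + A/(-1)) = -6 + 3*(2*(-1) + A*(-1)) = -6 + 3*(-2 - A) = -6 + (-6 - 3*A) = -12 - 3*A)
q(l, S) = (-36 + S)*(-27 + l) (q(l, S) = (l - 27)*(S + (-12 - 3*8)) = (-27 + l)*(S + (-12 - 24)) = (-27 + l)*(S - 36) = (-27 + l)*(-36 + S) = (-36 + S)*(-27 + l))
(q(12, 25) - 456)*(-4029 + 694) = ((972 - 36*12 - 27*25 + 25*12) - 456)*(-4029 + 694) = ((972 - 432 - 675 + 300) - 456)*(-3335) = (165 - 456)*(-3335) = -291*(-3335) = 970485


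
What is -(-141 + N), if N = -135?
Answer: 276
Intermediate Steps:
-(-141 + N) = -(-141 - 135) = -1*(-276) = 276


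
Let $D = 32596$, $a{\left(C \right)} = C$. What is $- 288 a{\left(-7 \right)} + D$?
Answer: $34612$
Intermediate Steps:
$- 288 a{\left(-7 \right)} + D = \left(-288\right) \left(-7\right) + 32596 = 2016 + 32596 = 34612$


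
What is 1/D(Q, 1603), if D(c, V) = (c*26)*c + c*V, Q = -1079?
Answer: 1/28540629 ≈ 3.5038e-8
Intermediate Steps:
D(c, V) = 26*c² + V*c (D(c, V) = (26*c)*c + V*c = 26*c² + V*c)
1/D(Q, 1603) = 1/(-1079*(1603 + 26*(-1079))) = 1/(-1079*(1603 - 28054)) = 1/(-1079*(-26451)) = 1/28540629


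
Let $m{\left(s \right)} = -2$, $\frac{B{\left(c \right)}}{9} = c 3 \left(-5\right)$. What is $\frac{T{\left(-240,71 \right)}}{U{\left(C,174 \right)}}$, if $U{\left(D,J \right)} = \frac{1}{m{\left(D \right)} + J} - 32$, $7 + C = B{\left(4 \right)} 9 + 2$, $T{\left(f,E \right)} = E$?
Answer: $- \frac{12212}{5503} \approx -2.2192$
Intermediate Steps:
$B{\left(c \right)} = - 135 c$ ($B{\left(c \right)} = 9 c 3 \left(-5\right) = 9 \cdot 3 c \left(-5\right) = 9 \left(- 15 c\right) = - 135 c$)
$C = -4865$ ($C = -7 + \left(\left(-135\right) 4 \cdot 9 + 2\right) = -7 + \left(\left(-540\right) 9 + 2\right) = -7 + \left(-4860 + 2\right) = -7 - 4858 = -4865$)
$U{\left(D,J \right)} = -32 + \frac{1}{-2 + J}$ ($U{\left(D,J \right)} = \frac{1}{-2 + J} - 32 = -32 + \frac{1}{-2 + J}$)
$\frac{T{\left(-240,71 \right)}}{U{\left(C,174 \right)}} = \frac{71}{\frac{1}{-2 + 174} \left(65 - 5568\right)} = \frac{71}{\frac{1}{172} \left(65 - 5568\right)} = \frac{71}{\frac{1}{172} \left(-5503\right)} = \frac{71}{- \frac{5503}{172}} = 71 \left(- \frac{172}{5503}\right) = - \frac{12212}{5503}$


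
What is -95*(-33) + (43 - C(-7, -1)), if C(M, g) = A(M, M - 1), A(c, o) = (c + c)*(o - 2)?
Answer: 3038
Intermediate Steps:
A(c, o) = 2*c*(-2 + o) (A(c, o) = (2*c)*(-2 + o) = 2*c*(-2 + o))
C(M, g) = 2*M*(-3 + M) (C(M, g) = 2*M*(-2 + (M - 1)) = 2*M*(-2 + (-1 + M)) = 2*M*(-3 + M))
-95*(-33) + (43 - C(-7, -1)) = -95*(-33) + (43 - 2*(-7)*(-3 - 7)) = 3135 + (43 - 2*(-7)*(-10)) = 3135 + (43 - 1*140) = 3135 + (43 - 140) = 3135 - 97 = 3038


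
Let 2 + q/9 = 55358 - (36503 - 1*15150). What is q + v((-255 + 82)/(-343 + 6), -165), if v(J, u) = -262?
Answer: 305765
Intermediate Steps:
q = 306027 (q = -18 + 9*(55358 - (36503 - 1*15150)) = -18 + 9*(55358 - (36503 - 15150)) = -18 + 9*(55358 - 1*21353) = -18 + 9*(55358 - 21353) = -18 + 9*34005 = -18 + 306045 = 306027)
q + v((-255 + 82)/(-343 + 6), -165) = 306027 - 262 = 305765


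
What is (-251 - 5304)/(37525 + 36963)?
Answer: -5555/74488 ≈ -0.074576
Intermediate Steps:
(-251 - 5304)/(37525 + 36963) = -5555/74488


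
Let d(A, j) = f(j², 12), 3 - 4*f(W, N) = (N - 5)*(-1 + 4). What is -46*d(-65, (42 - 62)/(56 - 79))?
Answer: 207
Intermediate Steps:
f(W, N) = 9/2 - 3*N/4 (f(W, N) = ¾ - (N - 5)*(-1 + 4)/4 = ¾ - (-5 + N)*3/4 = ¾ - (-15 + 3*N)/4 = ¾ + (15/4 - 3*N/4) = 9/2 - 3*N/4)
d(A, j) = -9/2 (d(A, j) = 9/2 - ¾*12 = 9/2 - 9 = -9/2)
-46*d(-65, (42 - 62)/(56 - 79)) = -46*(-9/2) = 207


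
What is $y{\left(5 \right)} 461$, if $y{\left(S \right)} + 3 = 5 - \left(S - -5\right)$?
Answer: $-3688$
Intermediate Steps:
$y{\left(S \right)} = -3 - S$ ($y{\left(S \right)} = -3 - \left(-5 + 5 + S\right) = -3 + \left(5 - \left(S + 5\right)\right) = -3 + \left(5 - \left(5 + S\right)\right) = -3 - S$)
$y{\left(5 \right)} 461 = \left(-3 - 5\right) 461 = \left(-8\right) 461 = -3688$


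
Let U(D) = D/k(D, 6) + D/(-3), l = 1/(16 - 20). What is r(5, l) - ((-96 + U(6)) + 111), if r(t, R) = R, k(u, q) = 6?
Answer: -57/4 ≈ -14.250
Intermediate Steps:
l = -¼ (l = 1/(-4) = -¼ ≈ -0.25000)
U(D) = -D/6 (U(D) = D/6 + D/(-3) = D*(⅙) + D*(-⅓) = D/6 - D/3 = -D/6)
r(5, l) - ((-96 + U(6)) + 111) = -¼ - ((-96 - ⅙*6) + 111) = -¼ - ((-96 - 1) + 111) = -¼ - (-97 + 111) = -¼ - 1*14 = -¼ - 14 = -57/4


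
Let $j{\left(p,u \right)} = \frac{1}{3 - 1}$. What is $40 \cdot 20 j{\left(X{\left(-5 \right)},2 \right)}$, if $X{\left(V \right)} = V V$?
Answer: $400$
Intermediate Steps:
$X{\left(V \right)} = V^{2}$
$j{\left(p,u \right)} = \frac{1}{2}$
$40 \cdot 20 j{\left(X{\left(-5 \right)},2 \right)} = 40 \cdot 20 \cdot \frac{1}{2} = 800 \cdot \frac{1}{2} = 400$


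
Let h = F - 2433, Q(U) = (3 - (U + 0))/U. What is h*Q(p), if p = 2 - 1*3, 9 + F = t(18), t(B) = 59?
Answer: 9532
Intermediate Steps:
F = 50 (F = -9 + 59 = 50)
p = -1 (p = 2 - 3 = -1)
Q(U) = (3 - U)/U
h = -2383 (h = 50 - 2433 = -2383)
h*Q(p) = -2383*(3 - 1*(-1))/(-1) = -(-2383)*(3 + 1) = -(-2383)*4 = -2383*(-4) = 9532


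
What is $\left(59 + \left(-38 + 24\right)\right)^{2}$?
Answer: $2025$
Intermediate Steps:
$\left(59 + \left(-38 + 24\right)\right)^{2} = \left(59 - 14\right)^{2} = 45^{2} = 2025$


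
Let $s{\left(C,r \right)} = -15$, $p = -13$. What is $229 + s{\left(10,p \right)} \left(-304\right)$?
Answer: $4789$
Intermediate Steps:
$229 + s{\left(10,p \right)} \left(-304\right) = 229 - -4560 = 229 + 4560 = 4789$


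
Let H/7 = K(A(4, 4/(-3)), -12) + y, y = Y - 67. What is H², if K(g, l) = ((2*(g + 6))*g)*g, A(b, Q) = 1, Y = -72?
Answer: 765625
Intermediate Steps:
K(g, l) = g²*(12 + 2*g) (K(g, l) = ((2*(6 + g))*g)*g = ((12 + 2*g)*g)*g = (g*(12 + 2*g))*g = g²*(12 + 2*g))
y = -139 (y = -72 - 67 = -139)
H = -875 (H = 7*(2*1²*(6 + 1) - 139) = 7*(2*1*7 - 139) = 7*(14 - 139) = 7*(-125) = -875)
H² = (-875)² = 765625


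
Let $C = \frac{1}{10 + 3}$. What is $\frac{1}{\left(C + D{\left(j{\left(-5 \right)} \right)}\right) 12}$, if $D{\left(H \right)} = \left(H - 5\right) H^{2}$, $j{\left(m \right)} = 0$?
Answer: $\frac{13}{12} \approx 1.0833$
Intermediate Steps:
$D{\left(H \right)} = H^{2} \left(-5 + H\right)$ ($D{\left(H \right)} = \left(-5 + H\right) H^{2} = H^{2} \left(-5 + H\right)$)
$C = \frac{1}{13} \approx 0.076923$
$\frac{1}{\left(C + D{\left(j{\left(-5 \right)} \right)}\right) 12} = \frac{1}{\left(\frac{1}{13} + 0^{2} \left(-5 + 0\right)\right) 12} = \frac{1}{\left(\frac{1}{13} + 0 \left(-5\right)\right) 12} = \frac{1}{\left(\frac{1}{13} + 0\right) 12} = \frac{1}{\frac{1}{13} \cdot 12} = \frac{1}{\frac{12}{13}} = \frac{13}{12}$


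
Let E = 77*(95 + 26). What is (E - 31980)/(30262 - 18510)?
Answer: -22663/11752 ≈ -1.9284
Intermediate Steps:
E = 9317 (E = 77*121 = 9317)
(E - 31980)/(30262 - 18510) = (9317 - 31980)/(30262 - 18510) = -22663/11752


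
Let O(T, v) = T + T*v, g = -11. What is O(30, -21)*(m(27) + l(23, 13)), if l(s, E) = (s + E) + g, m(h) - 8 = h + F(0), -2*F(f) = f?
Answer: -36000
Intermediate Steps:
F(f) = -f/2
m(h) = 8 + h (m(h) = 8 + (h - ½*0) = 8 + (h + 0) = 8 + h)
l(s, E) = -11 + E + s (l(s, E) = (s + E) - 11 = (E + s) - 11 = -11 + E + s)
O(30, -21)*(m(27) + l(23, 13)) = (30*(1 - 21))*((8 + 27) + (-11 + 13 + 23)) = (30*(-20))*(35 + 25) = -600*60 = -36000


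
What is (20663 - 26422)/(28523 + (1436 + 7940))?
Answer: -5759/37899 ≈ -0.15196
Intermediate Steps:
(20663 - 26422)/(28523 + (1436 + 7940)) = -5759/(28523 + 9376) = -5759/37899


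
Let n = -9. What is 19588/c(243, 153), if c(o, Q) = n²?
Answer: 19588/81 ≈ 241.83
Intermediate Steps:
c(o, Q) = 81 (c(o, Q) = (-9)² = 81)
19588/c(243, 153) = 19588/81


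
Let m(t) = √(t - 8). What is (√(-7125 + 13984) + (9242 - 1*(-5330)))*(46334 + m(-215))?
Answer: (14572 + 19*√19)*(46334 + I*√223) ≈ 6.7902e+8 + 2.1884e+5*I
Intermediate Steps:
m(t) = √(-8 + t)
(√(-7125 + 13984) + (9242 - 1*(-5330)))*(46334 + m(-215)) = (√(-7125 + 13984) + (9242 - 1*(-5330)))*(46334 + √(-8 - 215)) = (√6859 + (9242 + 5330))*(46334 + √(-223)) = (19*√19 + 14572)*(46334 + I*√223) = (14572 + 19*√19)*(46334 + I*√223)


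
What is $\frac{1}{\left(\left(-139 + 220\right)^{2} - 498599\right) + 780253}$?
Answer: $\frac{1}{288215} \approx 3.4696 \cdot 10^{-6}$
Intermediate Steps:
$\frac{1}{\left(\left(-139 + 220\right)^{2} - 498599\right) + 780253} = \frac{1}{\left(81^{2} - 498599\right) + 780253} = \frac{1}{\left(6561 - 498599\right) + 780253} = \frac{1}{-492038 + 780253} = \frac{1}{288215}$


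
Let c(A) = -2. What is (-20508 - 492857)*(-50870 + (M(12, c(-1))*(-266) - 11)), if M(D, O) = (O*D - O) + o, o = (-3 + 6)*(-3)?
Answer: 21887316775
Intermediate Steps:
o = -9 (o = 3*(-3) = -9)
M(D, O) = -9 - O + D*O (M(D, O) = (O*D - O) - 9 = (D*O - O) - 9 = (-O + D*O) - 9 = -9 - O + D*O)
(-20508 - 492857)*(-50870 + (M(12, c(-1))*(-266) - 11)) = (-20508 - 492857)*(-50870 + ((-9 - 1*(-2) + 12*(-2))*(-266) - 11)) = -513365*(-50870 + ((-9 + 2 - 24)*(-266) - 11)) = -513365*(-50870 + (-31*(-266) - 11)) = -513365*(-50870 + (8246 - 11)) = -513365*(-50870 + 8235) = -513365*(-42635) = 21887316775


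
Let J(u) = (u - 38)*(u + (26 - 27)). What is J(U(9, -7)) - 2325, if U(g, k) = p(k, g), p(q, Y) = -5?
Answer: -2067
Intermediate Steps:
U(g, k) = -5
J(u) = (-1 + u)*(-38 + u) (J(u) = (-38 + u)*(u - 1) = (-38 + u)*(-1 + u) = (-1 + u)*(-38 + u))
J(U(9, -7)) - 2325 = (38 + (-5)**2 - 39*(-5)) - 2325 = (38 + 25 + 195) - 2325 = 258 - 2325 = -2067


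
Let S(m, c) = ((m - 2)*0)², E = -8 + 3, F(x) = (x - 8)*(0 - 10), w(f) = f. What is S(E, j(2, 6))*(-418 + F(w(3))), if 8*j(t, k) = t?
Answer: 0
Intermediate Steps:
j(t, k) = t/8
F(x) = 80 - 10*x (F(x) = (-8 + x)*(-10) = 80 - 10*x)
E = -5
S(m, c) = 0 (S(m, c) = ((-2 + m)*0)² = 0² = 0)
S(E, j(2, 6))*(-418 + F(w(3))) = 0*(-418 + (80 - 10*3)) = 0*(-418 + (80 - 30)) = 0*(-418 + 50) = 0*(-368) = 0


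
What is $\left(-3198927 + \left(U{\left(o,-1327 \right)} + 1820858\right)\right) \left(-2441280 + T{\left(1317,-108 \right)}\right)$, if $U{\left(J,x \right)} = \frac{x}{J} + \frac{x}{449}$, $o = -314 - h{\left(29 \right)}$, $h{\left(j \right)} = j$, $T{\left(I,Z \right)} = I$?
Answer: $\frac{517838549054362623}{154007} \approx 3.3624 \cdot 10^{12}$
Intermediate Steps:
$o = -343$ ($o = -314 - 29 = -343$)
$U{\left(J,x \right)} = \frac{x}{449} + \frac{x}{J}$ ($U{\left(J,x \right)} = \frac{x}{J} + x \frac{1}{449} = \frac{x}{J} + \frac{x}{449} = \frac{x}{449} + \frac{x}{J}$)
$\left(-3198927 + \left(U{\left(o,-1327 \right)} + 1820858\right)\right) \left(-2441280 + T{\left(1317,-108 \right)}\right) = \left(-3198927 + \left(\left(\frac{1}{449} \left(-1327\right) - \frac{1327}{-343}\right) + 1820858\right)\right) \left(-2441280 + 1317\right) = \left(-3198927 + \left(\left(- \frac{1327}{449} - - \frac{1327}{343}\right) + 1820858\right)\right) \left(-2439963\right) = \left(-3198927 + \left(\left(- \frac{1327}{449} + \frac{1327}{343}\right) + 1820858\right)\right) \left(-2439963\right) = \left(-3198927 + \left(\frac{140662}{154007} + 1820858\right)\right) \left(-2439963\right) = \left(-3198927 + \frac{280425018668}{154007}\right) \left(-2439963\right) = \left(- \frac{212232131821}{154007}\right) \left(-2439963\right) = \frac{517838549054362623}{154007}$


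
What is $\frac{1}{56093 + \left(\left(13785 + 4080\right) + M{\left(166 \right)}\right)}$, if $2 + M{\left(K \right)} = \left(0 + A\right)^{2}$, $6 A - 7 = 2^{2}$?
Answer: $\frac{36}{2662537} \approx 1.3521 \cdot 10^{-5}$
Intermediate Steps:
$A = \frac{11}{6}$ ($A = \frac{7}{6} + \frac{2^{2}}{6} = \frac{7}{6} + \frac{1}{6} \cdot 4 = \frac{7}{6} + \frac{2}{3} = \frac{11}{6} \approx 1.8333$)
$M{\left(K \right)} = \frac{49}{36}$ ($M{\left(K \right)} = -2 + \left(0 + \frac{11}{6}\right)^{2} = -2 + \left(\frac{11}{6}\right)^{2} = -2 + \frac{121}{36} = \frac{49}{36}$)
$\frac{1}{56093 + \left(\left(13785 + 4080\right) + M{\left(166 \right)}\right)} = \frac{1}{56093 + \left(\left(13785 + 4080\right) + \frac{49}{36}\right)} = \frac{1}{56093 + \left(17865 + \frac{49}{36}\right)} = \frac{1}{56093 + \frac{643189}{36}} = \frac{1}{\frac{2662537}{36}} = \frac{36}{2662537}$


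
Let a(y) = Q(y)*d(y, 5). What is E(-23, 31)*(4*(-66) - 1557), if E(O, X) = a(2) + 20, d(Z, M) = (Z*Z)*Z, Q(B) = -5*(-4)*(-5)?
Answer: 1420380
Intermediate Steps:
Q(B) = -100 (Q(B) = 20*(-5) = -100)
d(Z, M) = Z³ (d(Z, M) = Z²*Z = Z³)
a(y) = -100*y³
E(O, X) = -780 (E(O, X) = -100*2³ + 20 = -100*8 + 20 = -800 + 20 = -780)
E(-23, 31)*(4*(-66) - 1557) = -780*(4*(-66) - 1557) = -780*(-264 - 1557) = -780*(-1821) = 1420380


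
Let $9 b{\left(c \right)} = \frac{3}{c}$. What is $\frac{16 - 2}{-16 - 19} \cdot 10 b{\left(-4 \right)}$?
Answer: $\frac{1}{3} \approx 0.33333$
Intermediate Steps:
$b{\left(c \right)} = \frac{1}{3 c}$ ($b{\left(c \right)} = \frac{3 \frac{1}{c}}{9} = \frac{1}{3 c}$)
$\frac{16 - 2}{-16 - 19} \cdot 10 b{\left(-4 \right)} = \frac{16 - 2}{-16 - 19} \cdot 10 \frac{1}{3 \left(-4\right)} = \frac{14}{-35} \cdot 10 \cdot \frac{1}{3} \left(- \frac{1}{4}\right) = 14 \left(- \frac{1}{35}\right) 10 \left(- \frac{1}{12}\right) = \left(- \frac{2}{5}\right) 10 \left(- \frac{1}{12}\right) = \left(-4\right) \left(- \frac{1}{12}\right) = \frac{1}{3}$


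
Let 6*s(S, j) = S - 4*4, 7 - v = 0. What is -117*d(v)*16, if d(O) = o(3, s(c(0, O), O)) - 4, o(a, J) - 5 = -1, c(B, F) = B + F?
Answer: 0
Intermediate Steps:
v = 7 (v = 7 - 1*0 = 7 + 0 = 7)
s(S, j) = -8/3 + S/6 (s(S, j) = (S - 4*4)/6 = (S - 16)/6 = (-16 + S)/6 = -8/3 + S/6)
o(a, J) = 4 (o(a, J) = 5 - 1 = 4)
d(O) = 0 (d(O) = 4 - 4 = 0)
-117*d(v)*16 = -117*0*16 = -39*0*16 = 0*16 = 0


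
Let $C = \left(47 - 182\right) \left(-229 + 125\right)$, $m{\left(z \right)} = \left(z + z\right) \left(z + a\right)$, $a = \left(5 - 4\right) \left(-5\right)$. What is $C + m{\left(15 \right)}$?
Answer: $14340$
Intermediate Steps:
$a = -5$ ($a = 1 \left(-5\right) = -5$)
$m{\left(z \right)} = 2 z \left(-5 + z\right)$ ($m{\left(z \right)} = \left(z + z\right) \left(z - 5\right) = 2 z \left(-5 + z\right)$)
$C = 14040$ ($C = \left(-135\right) \left(-104\right) = 14040$)
$C + m{\left(15 \right)} = 14040 + 2 \cdot 15 \left(-5 + 15\right) = 14040 + 2 \cdot 15 \cdot 10 = 14040 + 300 = 14340$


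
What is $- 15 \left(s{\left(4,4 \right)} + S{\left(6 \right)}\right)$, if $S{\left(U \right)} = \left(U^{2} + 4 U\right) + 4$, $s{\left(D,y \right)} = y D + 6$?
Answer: $-1290$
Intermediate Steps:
$s{\left(D,y \right)} = 6 + D y$ ($s{\left(D,y \right)} = D y + 6 = 6 + D y$)
$S{\left(U \right)} = 4 + U^{2} + 4 U$
$- 15 \left(s{\left(4,4 \right)} + S{\left(6 \right)}\right) = - 15 \left(\left(6 + 4 \cdot 4\right) + \left(4 + 6^{2} + 4 \cdot 6\right)\right) = - 15 \left(\left(6 + 16\right) + \left(4 + 36 + 24\right)\right) = - 15 \left(22 + 64\right) = \left(-15\right) 86 = -1290$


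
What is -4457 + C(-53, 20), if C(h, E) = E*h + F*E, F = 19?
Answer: -5137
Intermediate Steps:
C(h, E) = 19*E + E*h (C(h, E) = E*h + 19*E = 19*E + E*h)
-4457 + C(-53, 20) = -4457 + 20*(19 - 53) = -4457 + 20*(-34) = -4457 - 680 = -5137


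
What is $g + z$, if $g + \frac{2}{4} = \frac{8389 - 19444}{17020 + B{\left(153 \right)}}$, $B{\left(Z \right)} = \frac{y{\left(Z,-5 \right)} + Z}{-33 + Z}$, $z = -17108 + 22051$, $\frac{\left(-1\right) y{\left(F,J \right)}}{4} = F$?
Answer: $\frac{611573745}{123754} \approx 4941.9$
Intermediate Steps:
$y{\left(F,J \right)} = - 4 F$
$z = 4943$
$B{\left(Z \right)} = - \frac{3 Z}{-33 + Z}$ ($B{\left(Z \right)} = \frac{- 4 Z + Z}{-33 + Z} = \frac{\left(-3\right) Z}{-33 + Z} = - \frac{3 Z}{-33 + Z}$)
$g = - \frac{142277}{123754}$ ($g = - \frac{1}{2} + \frac{8389 - 19444}{17020 - \frac{459}{-33 + 153}} = - \frac{1}{2} - \frac{11055}{17020 - \frac{459}{120}} = - \frac{1}{2} - \frac{11055}{17020 - 459 \cdot \frac{1}{120}} = - \frac{1}{2} - \frac{11055}{17020 - \frac{153}{40}} = - \frac{1}{2} - \frac{11055}{\frac{680647}{40}} = - \frac{1}{2} - \frac{40200}{61877} = - \frac{142277}{123754} \approx -1.1497$)
$g + z = - \frac{142277}{123754} + 4943 = \frac{611573745}{123754}$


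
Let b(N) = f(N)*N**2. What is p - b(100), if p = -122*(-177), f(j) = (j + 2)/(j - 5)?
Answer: 206286/19 ≈ 10857.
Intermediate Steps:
f(j) = (2 + j)/(-5 + j)
b(N) = N**2*(2 + N)/(-5 + N) (b(N) = ((2 + N)/(-5 + N))*N**2 = N**2*(2 + N)/(-5 + N))
p = 21594
p - b(100) = 21594 - 100**2*(2 + 100)/(-5 + 100) = 21594 - 10000*102/95 = 21594 - 1*204000/19 = 21594 - 204000/19 = 206286/19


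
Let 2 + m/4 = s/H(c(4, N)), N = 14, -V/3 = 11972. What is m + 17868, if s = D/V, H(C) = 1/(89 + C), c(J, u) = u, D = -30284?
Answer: 163484192/8979 ≈ 18207.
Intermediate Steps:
V = -35916 (V = -3*11972 = -35916)
s = 7571/8979 (s = -30284/(-35916) = -30284*(-1/35916) = 7571/8979 ≈ 0.84319)
m = 3047420/8979 (m = -8 + 4*(7571/(8979*(1/(89 + 14)))) = -8 + 4*(7571/(8979*(1/103))) = -8 + 4*((7571/8979)*103) = -8 + 4*(779813/8979) = -8 + 3119252/8979 = 3047420/8979 ≈ 339.39)
m + 17868 = 3047420/8979 + 17868 = 163484192/8979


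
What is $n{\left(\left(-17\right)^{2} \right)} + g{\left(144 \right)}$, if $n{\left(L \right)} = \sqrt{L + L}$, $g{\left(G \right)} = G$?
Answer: $144 + 17 \sqrt{2} \approx 168.04$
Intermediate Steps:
$n{\left(L \right)} = \sqrt{2} \sqrt{L}$ ($n{\left(L \right)} = \sqrt{2 L} = \sqrt{2} \sqrt{L}$)
$n{\left(\left(-17\right)^{2} \right)} + g{\left(144 \right)} = \sqrt{2} \sqrt{\left(-17\right)^{2}} + 144 = \sqrt{2} \sqrt{289} + 144 = \sqrt{2} \cdot 17 + 144 = 17 \sqrt{2} + 144 = 144 + 17 \sqrt{2}$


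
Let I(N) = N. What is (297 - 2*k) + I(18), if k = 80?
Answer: 155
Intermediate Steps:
(297 - 2*k) + I(18) = (297 - 2*80) + 18 = (297 - 160) + 18 = 137 + 18 = 155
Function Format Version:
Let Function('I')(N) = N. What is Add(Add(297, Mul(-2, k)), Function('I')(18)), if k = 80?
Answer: 155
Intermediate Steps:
Add(Add(297, Mul(-2, k)), Function('I')(18)) = Add(Add(297, Mul(-2, 80)), 18) = Add(Add(297, -160), 18) = Add(137, 18) = 155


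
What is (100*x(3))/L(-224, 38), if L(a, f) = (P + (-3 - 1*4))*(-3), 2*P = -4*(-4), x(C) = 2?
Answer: -200/3 ≈ -66.667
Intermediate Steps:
P = 8 (P = (-4*(-4))/2 = (½)*16 = 8)
L(a, f) = -3 (L(a, f) = (8 + (-3 - 1*4))*(-3) = (8 + (-3 - 4))*(-3) = (8 - 7)*(-3) = 1*(-3) = -3)
(100*x(3))/L(-224, 38) = (100*2)/(-3) = 200*(-⅓) = -200/3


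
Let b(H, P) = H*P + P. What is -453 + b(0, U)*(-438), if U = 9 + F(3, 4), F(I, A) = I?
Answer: -5709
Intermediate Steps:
U = 12 (U = 9 + 3 = 12)
b(H, P) = P + H*P
-453 + b(0, U)*(-438) = -453 + (12*(1 + 0))*(-438) = -453 + (12*1)*(-438) = -453 + 12*(-438) = -453 - 5256 = -5709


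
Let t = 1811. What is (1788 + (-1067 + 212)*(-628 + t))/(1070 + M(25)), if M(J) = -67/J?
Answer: -25241925/26683 ≈ -945.99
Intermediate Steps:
(1788 + (-1067 + 212)*(-628 + t))/(1070 + M(25)) = (1788 + (-1067 + 212)*(-628 + 1811))/(1070 - 67/25) = (1788 - 855*1183)/(1070 - 67*1/25) = (1788 - 1011465)/(1070 - 67/25) = -1009677/26683/25 = -1009677*25/26683 = -25241925/26683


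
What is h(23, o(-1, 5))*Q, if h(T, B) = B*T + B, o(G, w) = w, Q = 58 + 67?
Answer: 15000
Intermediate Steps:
Q = 125
h(T, B) = B + B*T
h(23, o(-1, 5))*Q = (5*(1 + 23))*125 = (5*24)*125 = 120*125 = 15000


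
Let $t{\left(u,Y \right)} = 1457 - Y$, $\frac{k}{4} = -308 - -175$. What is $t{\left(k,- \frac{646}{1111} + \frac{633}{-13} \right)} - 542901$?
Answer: $- \frac{7819364031}{14443} \approx -5.414 \cdot 10^{5}$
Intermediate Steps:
$k = -532$ ($k = 4 \left(-308 - -175\right) = 4 \left(-308 + 175\right) = 4 \left(-133\right) = -532$)
$t{\left(k,- \frac{646}{1111} + \frac{633}{-13} \right)} - 542901 = \left(1457 - \left(- \frac{646}{1111} + \frac{633}{-13}\right)\right) - 542901 = \left(1457 - \left(\left(-646\right) \frac{1}{1111} + 633 \left(- \frac{1}{13}\right)\right)\right) - 542901 = \left(1457 - \left(- \frac{646}{1111} - \frac{633}{13}\right)\right) - 542901 = \left(1457 - - \frac{711661}{14443}\right) - 542901 = \left(1457 + \frac{711661}{14443}\right) - 542901 = \frac{21755112}{14443} - 542901 = - \frac{7819364031}{14443}$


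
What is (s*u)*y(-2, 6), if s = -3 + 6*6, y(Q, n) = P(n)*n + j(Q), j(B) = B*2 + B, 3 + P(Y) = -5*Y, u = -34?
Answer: 228888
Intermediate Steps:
P(Y) = -3 - 5*Y
j(B) = 3*B (j(B) = 2*B + B = 3*B)
y(Q, n) = 3*Q + n*(-3 - 5*n) (y(Q, n) = (-3 - 5*n)*n + 3*Q = n*(-3 - 5*n) + 3*Q = 3*Q + n*(-3 - 5*n))
s = 33 (s = -3 + 36 = 33)
(s*u)*y(-2, 6) = (33*(-34))*(3*(-2) - 1*6*(3 + 5*6)) = -1122*(-6 - 1*6*(3 + 30)) = -1122*(-6 - 1*6*33) = -1122*(-6 - 198) = -1122*(-204) = 228888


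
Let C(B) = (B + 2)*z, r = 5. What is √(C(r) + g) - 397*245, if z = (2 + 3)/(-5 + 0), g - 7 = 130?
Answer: -97265 + √130 ≈ -97254.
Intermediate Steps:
g = 137 (g = 7 + 130 = 137)
z = -1 (z = 5/(-5) = 5*(-⅕) = -1)
C(B) = -2 - B (C(B) = (B + 2)*(-1) = (2 + B)*(-1) = -2 - B)
√(C(r) + g) - 397*245 = √((-2 - 1*5) + 137) - 397*245 = √((-2 - 5) + 137) - 97265 = √(-7 + 137) - 97265 = √130 - 97265 = -97265 + √130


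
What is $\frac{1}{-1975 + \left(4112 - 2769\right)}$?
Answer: $- \frac{1}{632} \approx -0.0015823$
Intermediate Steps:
$\frac{1}{-1975 + \left(4112 - 2769\right)} = \frac{1}{-1975 + 1343} = \frac{1}{-632} = - \frac{1}{632}$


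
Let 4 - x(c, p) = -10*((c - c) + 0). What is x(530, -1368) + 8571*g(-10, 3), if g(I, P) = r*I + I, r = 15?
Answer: -1371356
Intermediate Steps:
g(I, P) = 16*I (g(I, P) = 15*I + I = 16*I)
x(c, p) = 4 (x(c, p) = 4 - (-10)*((c - c) + 0) = 4 - (-10)*(0 + 0) = 4 - (-10)*0 = 4 - 1*0 = 4 + 0 = 4)
x(530, -1368) + 8571*g(-10, 3) = 4 + 8571*(16*(-10)) = 4 + 8571*(-160) = 4 - 1371360 = -1371356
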